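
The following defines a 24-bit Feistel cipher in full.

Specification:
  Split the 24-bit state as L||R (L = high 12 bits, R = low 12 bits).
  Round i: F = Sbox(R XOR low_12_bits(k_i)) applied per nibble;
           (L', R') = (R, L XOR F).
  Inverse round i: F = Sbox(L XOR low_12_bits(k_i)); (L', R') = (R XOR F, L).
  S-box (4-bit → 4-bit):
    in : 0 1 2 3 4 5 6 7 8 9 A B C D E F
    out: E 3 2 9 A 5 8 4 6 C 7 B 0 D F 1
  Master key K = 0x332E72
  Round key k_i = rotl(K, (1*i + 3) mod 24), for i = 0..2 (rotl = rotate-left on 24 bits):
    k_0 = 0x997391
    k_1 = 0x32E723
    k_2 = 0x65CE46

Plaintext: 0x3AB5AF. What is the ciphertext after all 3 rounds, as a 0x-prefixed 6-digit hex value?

0x59B0E9

s_0 = plaintext = 0x3AB5AF
s_1 = Round(s_0, k_0) = 0x5AFB34
s_2 = Round(s_1, k_1) = 0xB3459B
s_3 = Round(s_2, k_2) = 0x59B0E9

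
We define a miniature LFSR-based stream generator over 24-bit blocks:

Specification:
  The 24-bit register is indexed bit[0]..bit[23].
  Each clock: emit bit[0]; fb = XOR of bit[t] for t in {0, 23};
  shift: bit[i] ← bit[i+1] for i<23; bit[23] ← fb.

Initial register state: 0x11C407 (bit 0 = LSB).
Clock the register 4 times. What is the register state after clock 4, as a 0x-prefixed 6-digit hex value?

reg_0 = 0x11C407
clock 1: out=1, reg = 0x88E203
clock 2: out=1, reg = 0x447101
clock 3: out=1, reg = 0xA23880
clock 4: out=0, reg = 0xD11C40

0xD11C40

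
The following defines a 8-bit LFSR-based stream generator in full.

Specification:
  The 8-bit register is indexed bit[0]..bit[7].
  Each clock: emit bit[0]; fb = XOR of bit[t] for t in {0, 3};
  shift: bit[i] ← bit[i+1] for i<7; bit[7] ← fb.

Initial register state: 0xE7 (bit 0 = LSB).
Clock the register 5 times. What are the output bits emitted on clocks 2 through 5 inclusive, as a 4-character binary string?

reg_0 = 0xE7
clock 1: out=1, reg = 0xF3
clock 2: out=1, reg = 0xF9
clock 3: out=1, reg = 0x7C
clock 4: out=0, reg = 0xBE
clock 5: out=0, reg = 0xDF

1100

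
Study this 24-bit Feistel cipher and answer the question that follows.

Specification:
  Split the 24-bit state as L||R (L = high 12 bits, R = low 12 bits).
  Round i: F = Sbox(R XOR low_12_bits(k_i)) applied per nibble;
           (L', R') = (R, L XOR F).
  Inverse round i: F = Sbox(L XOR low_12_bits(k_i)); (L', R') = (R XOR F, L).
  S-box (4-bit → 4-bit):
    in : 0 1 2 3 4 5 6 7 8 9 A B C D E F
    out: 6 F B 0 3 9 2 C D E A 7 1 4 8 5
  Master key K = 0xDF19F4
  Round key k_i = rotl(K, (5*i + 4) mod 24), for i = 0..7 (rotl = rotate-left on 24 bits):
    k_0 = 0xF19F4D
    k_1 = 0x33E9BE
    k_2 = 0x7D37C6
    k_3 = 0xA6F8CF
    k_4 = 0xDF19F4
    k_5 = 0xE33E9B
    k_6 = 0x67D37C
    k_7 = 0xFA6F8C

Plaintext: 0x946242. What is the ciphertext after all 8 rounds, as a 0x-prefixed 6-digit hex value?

0x51ECF7

s_0 = plaintext = 0x946242
s_1 = Round(s_0, k_0) = 0x242D23
s_2 = Round(s_1, k_1) = 0xD231A6
s_3 = Round(s_2, k_2) = 0x1A6F05
s_4 = Round(s_3, k_3) = 0xF05DBC
s_5 = Round(s_4, k_4) = 0xDBCC38
s_6 = Round(s_5, k_5) = 0xC3861C
s_7 = Round(s_6, k_6) = 0x61C51E
s_8 = Round(s_7, k_7) = 0x51ECF7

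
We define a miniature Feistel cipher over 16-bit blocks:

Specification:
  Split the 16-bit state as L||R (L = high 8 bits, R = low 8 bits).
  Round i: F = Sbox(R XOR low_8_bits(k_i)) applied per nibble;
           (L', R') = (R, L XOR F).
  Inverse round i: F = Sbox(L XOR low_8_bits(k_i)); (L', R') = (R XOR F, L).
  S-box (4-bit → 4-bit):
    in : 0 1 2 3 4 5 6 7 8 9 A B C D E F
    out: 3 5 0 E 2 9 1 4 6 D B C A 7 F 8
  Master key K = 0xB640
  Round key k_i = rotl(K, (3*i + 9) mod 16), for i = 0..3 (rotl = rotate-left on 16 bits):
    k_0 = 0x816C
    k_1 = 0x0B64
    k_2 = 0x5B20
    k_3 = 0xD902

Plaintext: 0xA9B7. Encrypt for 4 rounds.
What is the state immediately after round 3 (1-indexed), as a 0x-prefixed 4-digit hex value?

0x7245

s_0 = plaintext = 0xA9B7
s_1 = Round(s_0, k_0) = 0xB7D5
s_2 = Round(s_1, k_1) = 0xD572
s_3 = Round(s_2, k_2) = 0x7245
s_4 = Round(s_3, k_3) = 0x4556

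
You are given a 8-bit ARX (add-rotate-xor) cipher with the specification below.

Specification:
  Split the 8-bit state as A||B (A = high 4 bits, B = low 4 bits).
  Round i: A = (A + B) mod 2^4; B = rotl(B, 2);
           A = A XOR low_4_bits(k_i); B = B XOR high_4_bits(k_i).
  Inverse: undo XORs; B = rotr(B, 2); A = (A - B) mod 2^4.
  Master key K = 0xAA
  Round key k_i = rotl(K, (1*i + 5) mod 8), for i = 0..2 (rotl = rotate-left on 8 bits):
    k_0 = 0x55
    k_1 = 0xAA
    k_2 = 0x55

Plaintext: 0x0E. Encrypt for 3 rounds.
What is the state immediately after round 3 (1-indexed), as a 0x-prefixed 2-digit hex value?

0x11

s_0 = plaintext = 0x0E
s_1 = Round(s_0, k_0) = 0xBE
s_2 = Round(s_1, k_1) = 0x31
s_3 = Round(s_2, k_2) = 0x11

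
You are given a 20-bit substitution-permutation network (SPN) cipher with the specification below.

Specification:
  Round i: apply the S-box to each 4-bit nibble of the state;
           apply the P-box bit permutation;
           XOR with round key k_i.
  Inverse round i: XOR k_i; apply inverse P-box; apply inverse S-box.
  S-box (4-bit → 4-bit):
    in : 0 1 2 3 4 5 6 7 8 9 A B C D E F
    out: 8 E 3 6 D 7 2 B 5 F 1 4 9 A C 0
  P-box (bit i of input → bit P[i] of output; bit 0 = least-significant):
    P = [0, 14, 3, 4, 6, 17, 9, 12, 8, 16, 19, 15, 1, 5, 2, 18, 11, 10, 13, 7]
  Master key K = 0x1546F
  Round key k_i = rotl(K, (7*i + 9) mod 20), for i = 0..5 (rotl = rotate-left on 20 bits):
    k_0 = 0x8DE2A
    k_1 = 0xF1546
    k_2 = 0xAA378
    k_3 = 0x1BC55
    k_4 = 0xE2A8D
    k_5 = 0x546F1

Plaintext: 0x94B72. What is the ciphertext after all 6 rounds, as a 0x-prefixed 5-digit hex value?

0x2CAEF

s_0 = plaintext = 0x94B72
s_1 = Round(s_0, k_0) = 0x6A2ED
s_2 = Round(s_1, k_1) = 0xE4254
s_3 = Round(s_2, k_2) = 0xD80A7
s_4 = Round(s_3, k_3) = 0x17882
s_5 = Round(s_4, k_4) = 0x24D6E
s_6 = Round(s_5, k_5) = 0x2CAEF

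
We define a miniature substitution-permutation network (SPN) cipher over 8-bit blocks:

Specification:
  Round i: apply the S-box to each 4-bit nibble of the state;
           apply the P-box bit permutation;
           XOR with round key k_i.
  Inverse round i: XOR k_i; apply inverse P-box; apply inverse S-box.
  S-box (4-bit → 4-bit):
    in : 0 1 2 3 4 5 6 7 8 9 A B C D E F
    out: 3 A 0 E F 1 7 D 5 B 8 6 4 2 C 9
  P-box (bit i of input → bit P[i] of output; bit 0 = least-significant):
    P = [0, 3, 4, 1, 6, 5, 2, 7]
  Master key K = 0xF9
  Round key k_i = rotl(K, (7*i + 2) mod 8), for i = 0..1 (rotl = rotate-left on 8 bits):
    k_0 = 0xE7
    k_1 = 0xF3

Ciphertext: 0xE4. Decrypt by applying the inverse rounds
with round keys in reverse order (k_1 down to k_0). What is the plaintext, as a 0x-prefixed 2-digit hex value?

0xD2

s_0 = ciphertext = 0xE4
s_1 = InvRound(s_0, k_1) = 0xC7
s_2 = InvRound(s_1, k_0) = 0xD2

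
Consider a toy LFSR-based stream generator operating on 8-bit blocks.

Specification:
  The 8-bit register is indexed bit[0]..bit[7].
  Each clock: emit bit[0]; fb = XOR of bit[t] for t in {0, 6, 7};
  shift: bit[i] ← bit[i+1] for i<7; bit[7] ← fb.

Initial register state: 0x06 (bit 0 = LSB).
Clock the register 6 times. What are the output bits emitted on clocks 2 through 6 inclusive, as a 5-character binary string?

reg_0 = 0x06
clock 1: out=0, reg = 0x03
clock 2: out=1, reg = 0x81
clock 3: out=1, reg = 0x40
clock 4: out=0, reg = 0xA0
clock 5: out=0, reg = 0xD0
clock 6: out=0, reg = 0x68

11000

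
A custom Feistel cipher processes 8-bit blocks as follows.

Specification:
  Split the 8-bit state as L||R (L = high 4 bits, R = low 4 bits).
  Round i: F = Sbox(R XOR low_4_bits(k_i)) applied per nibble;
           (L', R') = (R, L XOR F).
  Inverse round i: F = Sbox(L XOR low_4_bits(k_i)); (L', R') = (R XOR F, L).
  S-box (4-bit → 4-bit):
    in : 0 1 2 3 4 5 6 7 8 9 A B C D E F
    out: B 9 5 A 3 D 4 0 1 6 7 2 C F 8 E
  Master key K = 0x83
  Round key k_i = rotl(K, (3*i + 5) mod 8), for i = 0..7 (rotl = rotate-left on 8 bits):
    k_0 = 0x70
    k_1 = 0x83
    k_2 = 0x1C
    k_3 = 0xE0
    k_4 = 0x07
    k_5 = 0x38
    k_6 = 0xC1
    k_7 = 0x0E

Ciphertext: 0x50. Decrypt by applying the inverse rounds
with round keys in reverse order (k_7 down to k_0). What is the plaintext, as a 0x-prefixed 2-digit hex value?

0xFD

s_0 = ciphertext = 0x50
s_1 = InvRound(s_0, k_7) = 0x25
s_2 = InvRound(s_1, k_6) = 0xF2
s_3 = InvRound(s_2, k_5) = 0x2F
s_4 = InvRound(s_3, k_4) = 0x22
s_5 = InvRound(s_4, k_3) = 0x72
s_6 = InvRound(s_5, k_2) = 0x07
s_7 = InvRound(s_6, k_1) = 0xD0
s_8 = InvRound(s_7, k_0) = 0xFD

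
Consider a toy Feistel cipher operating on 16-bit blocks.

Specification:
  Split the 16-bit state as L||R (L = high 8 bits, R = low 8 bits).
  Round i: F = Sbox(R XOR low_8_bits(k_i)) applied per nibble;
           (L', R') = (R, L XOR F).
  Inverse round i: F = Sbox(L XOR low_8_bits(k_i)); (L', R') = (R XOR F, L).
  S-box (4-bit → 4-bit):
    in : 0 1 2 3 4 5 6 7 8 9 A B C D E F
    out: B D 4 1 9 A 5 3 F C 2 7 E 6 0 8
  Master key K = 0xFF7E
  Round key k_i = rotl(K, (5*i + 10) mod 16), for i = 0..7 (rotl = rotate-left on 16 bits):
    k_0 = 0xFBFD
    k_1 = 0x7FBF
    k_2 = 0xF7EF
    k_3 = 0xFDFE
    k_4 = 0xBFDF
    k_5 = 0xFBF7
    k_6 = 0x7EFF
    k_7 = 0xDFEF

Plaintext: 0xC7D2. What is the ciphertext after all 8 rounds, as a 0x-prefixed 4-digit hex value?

s_0 = plaintext = 0xC7D2
s_1 = Round(s_0, k_0) = 0xD28F
s_2 = Round(s_1, k_1) = 0x8FC9
s_3 = Round(s_2, k_2) = 0xC9CA
s_4 = Round(s_3, k_3) = 0xCAD0
s_5 = Round(s_4, k_4) = 0xD072
s_6 = Round(s_5, k_5) = 0x722A
s_7 = Round(s_6, k_6) = 0x2A18
s_8 = Round(s_7, k_7) = 0x18A9

0x18A9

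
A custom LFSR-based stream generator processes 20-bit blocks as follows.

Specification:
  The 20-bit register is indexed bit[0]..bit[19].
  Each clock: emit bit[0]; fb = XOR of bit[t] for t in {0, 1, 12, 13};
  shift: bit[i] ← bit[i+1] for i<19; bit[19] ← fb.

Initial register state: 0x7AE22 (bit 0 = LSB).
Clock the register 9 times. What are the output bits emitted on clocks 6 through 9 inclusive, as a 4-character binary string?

reg_0 = 0x7AE22
clock 1: out=0, reg = 0x3D711
clock 2: out=1, reg = 0x1EB88
clock 3: out=0, reg = 0x8F5C4
clock 4: out=0, reg = 0x47AE2
clock 5: out=0, reg = 0xA3D71
clock 6: out=1, reg = 0xD1EB8
clock 7: out=0, reg = 0xE8F5C
clock 8: out=0, reg = 0x747AE
clock 9: out=0, reg = 0xBA3D7

1000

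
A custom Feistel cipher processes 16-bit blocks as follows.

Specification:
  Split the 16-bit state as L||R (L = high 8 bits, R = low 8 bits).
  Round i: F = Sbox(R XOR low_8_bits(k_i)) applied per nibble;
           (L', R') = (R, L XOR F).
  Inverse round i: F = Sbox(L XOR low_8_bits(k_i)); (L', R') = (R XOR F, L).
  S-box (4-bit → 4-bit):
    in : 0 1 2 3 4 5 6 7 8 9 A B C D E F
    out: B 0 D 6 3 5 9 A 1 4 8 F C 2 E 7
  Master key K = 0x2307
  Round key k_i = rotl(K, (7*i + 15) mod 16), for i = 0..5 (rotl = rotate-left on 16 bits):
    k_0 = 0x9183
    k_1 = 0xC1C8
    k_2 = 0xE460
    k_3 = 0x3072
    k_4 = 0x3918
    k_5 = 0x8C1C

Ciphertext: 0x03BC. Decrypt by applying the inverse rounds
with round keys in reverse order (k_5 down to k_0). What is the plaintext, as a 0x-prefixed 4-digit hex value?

s_0 = ciphertext = 0x03BC
s_1 = InvRound(s_0, k_5) = 0xBB03
s_2 = InvRound(s_1, k_4) = 0x85BB
s_3 = InvRound(s_2, k_3) = 0xC185
s_4 = InvRound(s_3, k_2) = 0x05C1
s_5 = InvRound(s_4, k_1) = 0x0305
s_6 = InvRound(s_5, k_0) = 0x1E03

0x1E03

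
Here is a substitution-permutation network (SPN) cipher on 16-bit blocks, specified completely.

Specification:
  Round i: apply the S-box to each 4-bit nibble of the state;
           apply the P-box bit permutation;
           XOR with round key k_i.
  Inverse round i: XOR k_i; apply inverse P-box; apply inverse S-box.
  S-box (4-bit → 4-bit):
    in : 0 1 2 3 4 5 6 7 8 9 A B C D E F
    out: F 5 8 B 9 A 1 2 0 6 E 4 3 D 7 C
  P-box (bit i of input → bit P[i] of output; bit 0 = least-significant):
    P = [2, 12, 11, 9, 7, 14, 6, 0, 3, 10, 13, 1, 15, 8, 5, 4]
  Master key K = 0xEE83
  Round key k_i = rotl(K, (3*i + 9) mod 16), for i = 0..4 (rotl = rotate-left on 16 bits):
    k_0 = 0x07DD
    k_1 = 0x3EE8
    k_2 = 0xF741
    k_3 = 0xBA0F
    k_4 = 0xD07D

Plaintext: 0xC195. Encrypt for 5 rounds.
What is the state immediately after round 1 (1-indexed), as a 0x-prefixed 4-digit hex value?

s_0 = plaintext = 0xC195
s_1 = Round(s_0, k_0) = 0xF495
s_2 = Round(s_1, k_1) = 0x6C92
s_3 = Round(s_2, k_2) = 0x3109
s_4 = Round(s_3, k_3) = 0x43D6
s_5 = Round(s_4, k_4) = 0x54A2

0xF495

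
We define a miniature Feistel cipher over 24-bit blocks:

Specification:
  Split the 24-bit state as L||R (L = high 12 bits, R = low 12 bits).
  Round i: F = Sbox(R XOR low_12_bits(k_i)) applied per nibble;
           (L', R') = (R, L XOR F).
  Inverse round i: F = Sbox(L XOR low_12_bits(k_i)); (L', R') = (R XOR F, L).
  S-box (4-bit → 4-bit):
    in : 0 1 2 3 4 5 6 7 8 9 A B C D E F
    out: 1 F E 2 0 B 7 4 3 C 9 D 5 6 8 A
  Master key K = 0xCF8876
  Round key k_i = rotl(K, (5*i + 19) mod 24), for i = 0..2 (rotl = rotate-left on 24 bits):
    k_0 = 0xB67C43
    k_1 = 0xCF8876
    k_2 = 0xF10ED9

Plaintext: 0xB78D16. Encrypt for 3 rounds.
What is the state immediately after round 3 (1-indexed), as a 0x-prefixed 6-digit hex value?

s_0 = plaintext = 0xB78D16
s_1 = Round(s_0, k_0) = 0xD164C3
s_2 = Round(s_1, k_1) = 0x4C38CD
s_3 = Round(s_2, k_2) = 0x8CD333

0x8CD333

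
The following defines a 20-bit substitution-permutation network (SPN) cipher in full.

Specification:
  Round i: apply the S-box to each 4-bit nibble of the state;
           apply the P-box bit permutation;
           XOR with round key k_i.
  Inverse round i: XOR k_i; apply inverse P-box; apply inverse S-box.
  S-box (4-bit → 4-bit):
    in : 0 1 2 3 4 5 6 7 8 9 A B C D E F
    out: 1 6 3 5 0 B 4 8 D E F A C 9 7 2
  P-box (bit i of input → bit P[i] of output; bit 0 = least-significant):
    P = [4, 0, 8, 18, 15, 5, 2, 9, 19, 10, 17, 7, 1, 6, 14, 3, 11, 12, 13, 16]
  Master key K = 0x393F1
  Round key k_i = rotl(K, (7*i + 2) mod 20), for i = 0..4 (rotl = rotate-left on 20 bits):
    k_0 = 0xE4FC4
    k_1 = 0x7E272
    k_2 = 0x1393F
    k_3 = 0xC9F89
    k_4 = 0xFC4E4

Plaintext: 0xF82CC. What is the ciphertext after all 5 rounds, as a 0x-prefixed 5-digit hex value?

s_0 = plaintext = 0xF82CC
s_1 = Round(s_0, k_0) = 0x218CA
s_2 = Round(s_1, k_1) = 0x9B9A7
s_3 = Round(s_2, k_2) = 0x68FD3
s_4 = Round(s_3, k_3) = 0xC7893
s_5 = Round(s_4, k_4) = 0x4E758

0x4E758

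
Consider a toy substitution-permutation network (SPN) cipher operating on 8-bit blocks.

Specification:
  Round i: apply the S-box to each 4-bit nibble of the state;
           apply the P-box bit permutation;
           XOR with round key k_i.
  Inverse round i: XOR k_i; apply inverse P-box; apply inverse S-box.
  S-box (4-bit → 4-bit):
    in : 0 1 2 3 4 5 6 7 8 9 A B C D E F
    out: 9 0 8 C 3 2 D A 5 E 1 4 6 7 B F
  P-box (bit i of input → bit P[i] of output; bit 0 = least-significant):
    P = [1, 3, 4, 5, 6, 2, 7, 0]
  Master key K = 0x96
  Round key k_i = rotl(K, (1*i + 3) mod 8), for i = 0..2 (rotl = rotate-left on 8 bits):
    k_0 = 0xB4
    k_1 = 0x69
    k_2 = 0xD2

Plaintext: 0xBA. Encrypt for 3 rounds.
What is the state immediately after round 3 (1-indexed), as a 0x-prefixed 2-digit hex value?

0x14

s_0 = plaintext = 0xBA
s_1 = Round(s_0, k_0) = 0x36
s_2 = Round(s_1, k_1) = 0xDA
s_3 = Round(s_2, k_2) = 0x14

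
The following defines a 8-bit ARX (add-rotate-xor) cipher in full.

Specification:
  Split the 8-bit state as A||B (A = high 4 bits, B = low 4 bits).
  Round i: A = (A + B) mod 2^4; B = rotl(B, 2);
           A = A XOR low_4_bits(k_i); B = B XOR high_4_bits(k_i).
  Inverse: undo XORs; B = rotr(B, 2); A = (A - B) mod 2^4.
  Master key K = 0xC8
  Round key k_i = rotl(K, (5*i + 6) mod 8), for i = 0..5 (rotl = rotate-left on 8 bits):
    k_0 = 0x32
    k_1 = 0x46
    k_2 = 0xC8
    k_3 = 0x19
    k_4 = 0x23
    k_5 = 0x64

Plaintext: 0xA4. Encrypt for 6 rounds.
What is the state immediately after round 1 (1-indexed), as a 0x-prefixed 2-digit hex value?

s_0 = plaintext = 0xA4
s_1 = Round(s_0, k_0) = 0xC2
s_2 = Round(s_1, k_1) = 0x8C
s_3 = Round(s_2, k_2) = 0xCF
s_4 = Round(s_3, k_3) = 0x2E
s_5 = Round(s_4, k_4) = 0x39
s_6 = Round(s_5, k_5) = 0x80

0xC2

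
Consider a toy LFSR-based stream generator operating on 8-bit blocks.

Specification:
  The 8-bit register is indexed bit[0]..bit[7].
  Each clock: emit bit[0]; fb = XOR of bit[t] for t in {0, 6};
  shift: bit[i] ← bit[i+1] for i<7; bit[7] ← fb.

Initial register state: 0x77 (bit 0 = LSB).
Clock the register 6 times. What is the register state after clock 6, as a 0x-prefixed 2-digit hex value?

0x39

reg_0 = 0x77
clock 1: out=1, reg = 0x3B
clock 2: out=1, reg = 0x9D
clock 3: out=1, reg = 0xCE
clock 4: out=0, reg = 0xE7
clock 5: out=1, reg = 0x73
clock 6: out=1, reg = 0x39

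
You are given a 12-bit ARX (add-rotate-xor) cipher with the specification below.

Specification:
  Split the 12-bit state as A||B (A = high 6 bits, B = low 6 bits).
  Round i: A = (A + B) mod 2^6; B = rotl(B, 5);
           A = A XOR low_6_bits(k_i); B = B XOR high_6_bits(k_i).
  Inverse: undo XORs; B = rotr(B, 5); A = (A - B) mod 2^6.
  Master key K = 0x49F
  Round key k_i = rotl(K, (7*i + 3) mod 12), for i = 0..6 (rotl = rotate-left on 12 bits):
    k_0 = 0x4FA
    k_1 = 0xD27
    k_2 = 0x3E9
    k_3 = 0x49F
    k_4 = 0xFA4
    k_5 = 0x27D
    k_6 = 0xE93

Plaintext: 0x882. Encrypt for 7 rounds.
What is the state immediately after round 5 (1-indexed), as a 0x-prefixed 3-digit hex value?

0xFEB

s_0 = plaintext = 0x882
s_1 = Round(s_0, k_0) = 0x792
s_2 = Round(s_1, k_1) = 0x5FD
s_3 = Round(s_2, k_2) = 0xF71
s_4 = Round(s_3, k_3) = 0xC6A
s_5 = Round(s_4, k_4) = 0xFEB
s_6 = Round(s_5, k_5) = 0x5FC
s_7 = Round(s_6, k_6) = 0x024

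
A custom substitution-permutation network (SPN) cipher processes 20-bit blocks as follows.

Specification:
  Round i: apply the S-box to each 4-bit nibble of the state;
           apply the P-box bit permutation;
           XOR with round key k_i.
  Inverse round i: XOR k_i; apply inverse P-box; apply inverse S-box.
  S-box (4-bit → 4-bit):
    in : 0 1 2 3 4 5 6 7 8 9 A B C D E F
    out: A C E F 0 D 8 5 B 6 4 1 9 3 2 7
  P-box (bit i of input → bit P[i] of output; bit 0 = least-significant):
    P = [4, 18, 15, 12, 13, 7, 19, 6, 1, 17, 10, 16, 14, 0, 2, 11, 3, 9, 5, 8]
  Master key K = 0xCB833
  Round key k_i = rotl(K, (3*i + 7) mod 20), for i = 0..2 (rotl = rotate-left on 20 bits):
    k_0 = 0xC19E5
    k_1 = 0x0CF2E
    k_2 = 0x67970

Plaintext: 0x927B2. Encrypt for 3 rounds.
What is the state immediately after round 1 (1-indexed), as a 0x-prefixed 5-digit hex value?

s_0 = plaintext = 0x927B2
s_1 = Round(s_0, k_0) = 0x8A7C2
s_2 = Round(s_1, k_1) = 0x47860
s_3 = Round(s_2, k_2) = 0x12936

0x8A7C2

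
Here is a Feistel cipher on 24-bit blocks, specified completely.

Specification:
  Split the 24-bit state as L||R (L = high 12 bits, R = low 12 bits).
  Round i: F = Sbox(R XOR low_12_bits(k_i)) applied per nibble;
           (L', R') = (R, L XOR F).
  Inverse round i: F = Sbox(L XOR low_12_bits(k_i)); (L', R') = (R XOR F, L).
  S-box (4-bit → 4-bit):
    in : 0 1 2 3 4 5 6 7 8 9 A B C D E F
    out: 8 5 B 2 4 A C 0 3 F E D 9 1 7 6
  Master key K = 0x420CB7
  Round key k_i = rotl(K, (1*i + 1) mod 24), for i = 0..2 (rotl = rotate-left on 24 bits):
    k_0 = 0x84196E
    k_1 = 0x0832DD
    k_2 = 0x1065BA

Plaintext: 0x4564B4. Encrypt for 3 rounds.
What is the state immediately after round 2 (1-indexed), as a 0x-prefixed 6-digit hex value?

0x54844E

s_0 = plaintext = 0x4564B4
s_1 = Round(s_0, k_0) = 0x4B4548
s_2 = Round(s_1, k_1) = 0x54844E
s_3 = Round(s_2, k_2) = 0x44E02C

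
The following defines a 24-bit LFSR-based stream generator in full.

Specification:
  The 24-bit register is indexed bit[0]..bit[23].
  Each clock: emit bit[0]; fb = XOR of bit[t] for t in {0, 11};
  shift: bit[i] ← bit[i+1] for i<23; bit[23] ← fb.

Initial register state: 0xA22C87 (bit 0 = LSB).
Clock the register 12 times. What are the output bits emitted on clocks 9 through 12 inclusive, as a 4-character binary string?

reg_0 = 0xA22C87
clock 1: out=1, reg = 0x511643
clock 2: out=1, reg = 0xA88B21
clock 3: out=1, reg = 0x544590
clock 4: out=0, reg = 0x2A22C8
clock 5: out=0, reg = 0x151164
clock 6: out=0, reg = 0x0A88B2
clock 7: out=0, reg = 0x854459
clock 8: out=1, reg = 0xC2A22C
clock 9: out=0, reg = 0x615116
clock 10: out=0, reg = 0x30A88B
clock 11: out=1, reg = 0x185445
clock 12: out=1, reg = 0x8C2A22

0011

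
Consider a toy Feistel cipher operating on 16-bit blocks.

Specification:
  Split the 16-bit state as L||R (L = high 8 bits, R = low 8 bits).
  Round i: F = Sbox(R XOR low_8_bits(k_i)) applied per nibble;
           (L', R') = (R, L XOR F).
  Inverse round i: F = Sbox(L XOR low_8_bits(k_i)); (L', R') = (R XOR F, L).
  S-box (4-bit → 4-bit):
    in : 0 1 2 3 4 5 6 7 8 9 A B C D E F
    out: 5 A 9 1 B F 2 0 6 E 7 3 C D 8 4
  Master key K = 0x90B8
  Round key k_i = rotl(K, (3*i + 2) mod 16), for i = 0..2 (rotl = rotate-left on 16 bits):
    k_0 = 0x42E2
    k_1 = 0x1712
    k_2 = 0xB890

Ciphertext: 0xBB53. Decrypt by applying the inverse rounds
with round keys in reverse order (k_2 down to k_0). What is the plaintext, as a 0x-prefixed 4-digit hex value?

0xA562

s_0 = ciphertext = 0xBB53
s_1 = InvRound(s_0, k_2) = 0xC0BB
s_2 = InvRound(s_1, k_1) = 0x62C0
s_3 = InvRound(s_2, k_0) = 0xA562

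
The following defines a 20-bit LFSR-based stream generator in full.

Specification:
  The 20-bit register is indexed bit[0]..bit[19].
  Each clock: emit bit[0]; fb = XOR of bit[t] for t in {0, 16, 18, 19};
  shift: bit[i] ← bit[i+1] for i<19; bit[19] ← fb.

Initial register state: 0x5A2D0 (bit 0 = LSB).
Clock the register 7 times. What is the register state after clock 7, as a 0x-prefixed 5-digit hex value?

0xB8B45

reg_0 = 0x5A2D0
clock 1: out=0, reg = 0x2D168
clock 2: out=0, reg = 0x168B4
clock 3: out=0, reg = 0x8B45A
clock 4: out=0, reg = 0xC5A2D
clock 5: out=1, reg = 0xE2D16
clock 6: out=0, reg = 0x7168B
clock 7: out=1, reg = 0xB8B45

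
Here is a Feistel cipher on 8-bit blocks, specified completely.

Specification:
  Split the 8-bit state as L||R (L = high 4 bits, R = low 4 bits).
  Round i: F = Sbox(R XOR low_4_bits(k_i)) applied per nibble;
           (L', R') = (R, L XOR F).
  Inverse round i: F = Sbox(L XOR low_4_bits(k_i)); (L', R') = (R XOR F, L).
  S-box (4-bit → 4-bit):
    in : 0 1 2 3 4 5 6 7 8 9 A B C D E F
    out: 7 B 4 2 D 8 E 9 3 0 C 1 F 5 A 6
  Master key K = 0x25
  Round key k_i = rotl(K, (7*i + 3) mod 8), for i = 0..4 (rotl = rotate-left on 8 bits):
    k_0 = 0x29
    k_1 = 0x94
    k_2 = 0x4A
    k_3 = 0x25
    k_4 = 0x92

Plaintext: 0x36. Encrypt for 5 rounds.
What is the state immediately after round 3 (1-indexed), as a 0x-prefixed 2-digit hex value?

0xDC

s_0 = plaintext = 0x36
s_1 = Round(s_0, k_0) = 0x65
s_2 = Round(s_1, k_1) = 0x5D
s_3 = Round(s_2, k_2) = 0xDC
s_4 = Round(s_3, k_3) = 0xCD
s_5 = Round(s_4, k_4) = 0xDA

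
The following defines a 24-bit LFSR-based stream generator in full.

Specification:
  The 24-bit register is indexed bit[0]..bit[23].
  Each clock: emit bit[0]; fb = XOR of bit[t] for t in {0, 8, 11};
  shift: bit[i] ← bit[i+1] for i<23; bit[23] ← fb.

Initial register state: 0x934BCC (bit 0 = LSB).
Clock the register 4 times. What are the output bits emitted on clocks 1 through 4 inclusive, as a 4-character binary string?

0011

reg_0 = 0x934BCC
clock 1: out=0, reg = 0x49A5E6
clock 2: out=0, reg = 0xA4D2F3
clock 3: out=1, reg = 0xD26979
clock 4: out=1, reg = 0xE934BC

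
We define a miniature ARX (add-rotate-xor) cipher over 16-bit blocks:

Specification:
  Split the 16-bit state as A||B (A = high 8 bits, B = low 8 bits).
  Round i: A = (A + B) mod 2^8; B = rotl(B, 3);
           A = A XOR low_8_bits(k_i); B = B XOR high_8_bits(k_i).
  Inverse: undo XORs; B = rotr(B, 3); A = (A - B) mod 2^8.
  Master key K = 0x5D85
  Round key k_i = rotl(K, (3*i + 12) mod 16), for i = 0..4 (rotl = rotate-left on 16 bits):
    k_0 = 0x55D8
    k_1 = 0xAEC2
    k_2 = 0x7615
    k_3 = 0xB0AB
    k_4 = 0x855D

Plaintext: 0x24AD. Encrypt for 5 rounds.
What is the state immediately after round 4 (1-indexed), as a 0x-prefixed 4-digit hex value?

0x5FD8

s_0 = plaintext = 0x24AD
s_1 = Round(s_0, k_0) = 0x0938
s_2 = Round(s_1, k_1) = 0x836F
s_3 = Round(s_2, k_2) = 0xE70D
s_4 = Round(s_3, k_3) = 0x5FD8
s_5 = Round(s_4, k_4) = 0x6A43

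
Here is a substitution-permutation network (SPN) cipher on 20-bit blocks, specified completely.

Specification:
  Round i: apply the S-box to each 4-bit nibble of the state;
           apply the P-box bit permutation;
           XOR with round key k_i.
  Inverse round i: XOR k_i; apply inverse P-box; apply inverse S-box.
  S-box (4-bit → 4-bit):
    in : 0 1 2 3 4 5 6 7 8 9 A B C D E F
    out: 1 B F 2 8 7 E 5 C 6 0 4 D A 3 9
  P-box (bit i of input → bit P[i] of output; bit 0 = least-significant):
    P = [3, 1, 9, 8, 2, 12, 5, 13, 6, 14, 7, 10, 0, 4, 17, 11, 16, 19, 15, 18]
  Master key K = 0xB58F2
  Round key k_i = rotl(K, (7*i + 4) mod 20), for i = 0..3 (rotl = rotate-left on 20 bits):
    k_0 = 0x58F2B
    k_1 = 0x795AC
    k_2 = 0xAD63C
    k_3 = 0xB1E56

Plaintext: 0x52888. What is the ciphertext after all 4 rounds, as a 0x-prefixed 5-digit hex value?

s_0 = plaintext = 0x52888
s_1 = Round(s_0, k_0) = 0xE209A
s_2 = Round(s_1, k_1) = 0xC8DDD
s_3 = Round(s_2, k_2) = 0xD2B3E
s_4 = Round(s_3, k_3) = 0x506CD

0x506CD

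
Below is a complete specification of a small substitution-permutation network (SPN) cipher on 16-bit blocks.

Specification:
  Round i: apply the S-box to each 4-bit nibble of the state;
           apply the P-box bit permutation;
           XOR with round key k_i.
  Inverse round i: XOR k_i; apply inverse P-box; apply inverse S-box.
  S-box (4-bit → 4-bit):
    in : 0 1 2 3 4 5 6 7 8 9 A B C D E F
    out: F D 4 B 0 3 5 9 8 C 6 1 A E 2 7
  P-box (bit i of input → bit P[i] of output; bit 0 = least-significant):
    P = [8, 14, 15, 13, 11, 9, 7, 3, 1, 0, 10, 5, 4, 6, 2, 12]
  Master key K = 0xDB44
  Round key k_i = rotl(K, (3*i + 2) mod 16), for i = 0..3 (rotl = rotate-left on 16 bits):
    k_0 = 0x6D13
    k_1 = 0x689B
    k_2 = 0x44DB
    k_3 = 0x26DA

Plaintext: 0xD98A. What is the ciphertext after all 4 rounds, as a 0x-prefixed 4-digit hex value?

0x4E74

s_0 = plaintext = 0xD98A
s_1 = Round(s_0, k_0) = 0xB97F
s_2 = Round(s_1, k_1) = 0xA5A3
s_3 = Round(s_2, k_2) = 0x271C
s_4 = Round(s_3, k_3) = 0x4E74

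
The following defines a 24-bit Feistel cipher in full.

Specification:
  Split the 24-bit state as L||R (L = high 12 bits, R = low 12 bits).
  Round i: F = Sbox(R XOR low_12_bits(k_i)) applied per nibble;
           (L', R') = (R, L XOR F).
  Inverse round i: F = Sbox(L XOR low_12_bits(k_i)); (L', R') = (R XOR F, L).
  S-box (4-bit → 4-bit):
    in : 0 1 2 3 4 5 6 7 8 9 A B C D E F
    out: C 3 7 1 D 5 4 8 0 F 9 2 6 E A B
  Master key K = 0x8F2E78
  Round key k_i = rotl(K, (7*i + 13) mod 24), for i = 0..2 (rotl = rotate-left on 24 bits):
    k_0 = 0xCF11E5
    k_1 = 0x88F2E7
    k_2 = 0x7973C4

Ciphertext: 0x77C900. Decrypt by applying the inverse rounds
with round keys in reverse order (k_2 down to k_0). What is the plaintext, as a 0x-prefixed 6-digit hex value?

0x393314

s_0 = ciphertext = 0x77C900
s_1 = InvRound(s_0, k_2) = 0x42077C
s_2 = InvRound(s_1, k_1) = 0x314420
s_3 = InvRound(s_2, k_0) = 0x393314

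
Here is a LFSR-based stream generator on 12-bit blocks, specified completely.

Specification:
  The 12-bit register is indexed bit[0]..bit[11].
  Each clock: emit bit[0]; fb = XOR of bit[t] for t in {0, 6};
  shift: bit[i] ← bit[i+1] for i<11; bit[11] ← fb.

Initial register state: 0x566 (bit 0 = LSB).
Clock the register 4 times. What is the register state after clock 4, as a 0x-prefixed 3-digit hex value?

reg_0 = 0x566
clock 1: out=0, reg = 0xAB3
clock 2: out=1, reg = 0xD59
clock 3: out=1, reg = 0x6AC
clock 4: out=0, reg = 0x356

0x356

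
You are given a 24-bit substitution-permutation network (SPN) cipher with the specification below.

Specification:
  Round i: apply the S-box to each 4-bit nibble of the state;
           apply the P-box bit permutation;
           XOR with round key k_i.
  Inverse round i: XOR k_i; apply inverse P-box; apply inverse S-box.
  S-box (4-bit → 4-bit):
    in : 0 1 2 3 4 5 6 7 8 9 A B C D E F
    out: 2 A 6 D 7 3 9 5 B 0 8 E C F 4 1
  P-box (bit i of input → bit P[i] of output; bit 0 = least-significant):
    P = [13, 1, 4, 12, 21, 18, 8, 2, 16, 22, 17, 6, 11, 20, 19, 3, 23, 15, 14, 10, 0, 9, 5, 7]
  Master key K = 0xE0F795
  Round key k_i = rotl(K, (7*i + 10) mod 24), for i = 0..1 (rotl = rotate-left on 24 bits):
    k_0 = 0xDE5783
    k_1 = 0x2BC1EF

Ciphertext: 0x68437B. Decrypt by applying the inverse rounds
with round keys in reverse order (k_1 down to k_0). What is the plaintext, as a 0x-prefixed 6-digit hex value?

s_0 = ciphertext = 0x68437B
s_1 = InvRound(s_0, k_1) = 0x1094AE
s_2 = InvRound(s_1, k_0) = 0x44C2B9

0x44C2B9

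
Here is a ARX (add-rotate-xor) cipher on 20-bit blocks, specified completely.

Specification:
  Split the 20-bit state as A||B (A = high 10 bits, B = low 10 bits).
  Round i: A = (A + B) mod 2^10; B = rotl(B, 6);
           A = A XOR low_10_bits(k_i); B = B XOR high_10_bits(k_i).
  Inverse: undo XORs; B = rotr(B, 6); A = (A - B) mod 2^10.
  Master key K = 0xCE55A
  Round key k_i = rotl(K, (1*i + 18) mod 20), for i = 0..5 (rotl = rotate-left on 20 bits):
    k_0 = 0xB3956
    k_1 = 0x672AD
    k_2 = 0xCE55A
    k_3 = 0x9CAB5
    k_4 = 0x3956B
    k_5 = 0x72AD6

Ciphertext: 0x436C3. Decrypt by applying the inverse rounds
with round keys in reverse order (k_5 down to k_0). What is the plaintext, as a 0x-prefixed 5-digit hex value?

s_0 = ciphertext = 0x436C3
s_1 = InvRound(s_0, k_5) = 0xCFC9C
s_2 = InvRound(s_1, k_4) = 0xB0F91
s_3 = InvRound(s_2, k_3) = 0x8FE37
s_4 = InvRound(s_3, k_2) = 0xA04E4
s_5 = InvRound(s_4, k_1) = 0x29F85
s_6 = InvRound(s_5, k_0) = 0x4F0B5

0x4F0B5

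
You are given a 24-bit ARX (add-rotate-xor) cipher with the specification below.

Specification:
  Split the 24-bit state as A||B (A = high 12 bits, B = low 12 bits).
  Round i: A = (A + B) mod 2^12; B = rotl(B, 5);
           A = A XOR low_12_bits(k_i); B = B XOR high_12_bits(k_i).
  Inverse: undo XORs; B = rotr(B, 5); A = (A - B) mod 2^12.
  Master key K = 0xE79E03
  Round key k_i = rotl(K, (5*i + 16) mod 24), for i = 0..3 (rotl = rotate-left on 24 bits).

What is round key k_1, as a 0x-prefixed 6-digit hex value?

0x7CF3C0

K = 0xE79E03
k_0 = rotl(K, (5*0+16) mod 24) = rotl(K, 16) = 0x03E79E
k_1 = rotl(K, (5*1+16) mod 24) = rotl(K, 21) = 0x7CF3C0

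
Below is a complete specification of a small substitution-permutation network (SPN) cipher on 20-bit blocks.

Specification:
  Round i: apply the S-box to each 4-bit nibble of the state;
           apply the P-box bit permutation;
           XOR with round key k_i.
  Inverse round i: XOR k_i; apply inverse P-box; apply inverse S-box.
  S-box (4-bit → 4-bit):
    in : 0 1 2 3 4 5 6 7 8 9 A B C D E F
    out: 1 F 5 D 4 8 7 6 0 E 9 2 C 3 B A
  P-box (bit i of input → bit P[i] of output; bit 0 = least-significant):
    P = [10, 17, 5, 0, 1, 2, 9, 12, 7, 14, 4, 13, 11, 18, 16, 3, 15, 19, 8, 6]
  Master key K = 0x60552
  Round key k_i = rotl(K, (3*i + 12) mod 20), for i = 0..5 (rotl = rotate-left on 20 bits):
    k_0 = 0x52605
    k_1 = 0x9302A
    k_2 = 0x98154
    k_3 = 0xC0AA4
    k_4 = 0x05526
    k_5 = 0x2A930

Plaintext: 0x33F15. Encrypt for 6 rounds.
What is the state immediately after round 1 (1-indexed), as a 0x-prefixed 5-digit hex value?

s_0 = plaintext = 0x33F15
s_1 = Round(s_0, k_0) = 0x4DD4A
s_2 = Round(s_1, k_1) = 0xD7FAB
s_3 = Round(s_2, k_2) = 0x67156
s_4 = Round(s_3, k_3) = 0x3FF14
s_5 = Round(s_4, k_4) = 0x4A648
s_6 = Round(s_5, k_5) = 0x2E2A8

0x4DD4A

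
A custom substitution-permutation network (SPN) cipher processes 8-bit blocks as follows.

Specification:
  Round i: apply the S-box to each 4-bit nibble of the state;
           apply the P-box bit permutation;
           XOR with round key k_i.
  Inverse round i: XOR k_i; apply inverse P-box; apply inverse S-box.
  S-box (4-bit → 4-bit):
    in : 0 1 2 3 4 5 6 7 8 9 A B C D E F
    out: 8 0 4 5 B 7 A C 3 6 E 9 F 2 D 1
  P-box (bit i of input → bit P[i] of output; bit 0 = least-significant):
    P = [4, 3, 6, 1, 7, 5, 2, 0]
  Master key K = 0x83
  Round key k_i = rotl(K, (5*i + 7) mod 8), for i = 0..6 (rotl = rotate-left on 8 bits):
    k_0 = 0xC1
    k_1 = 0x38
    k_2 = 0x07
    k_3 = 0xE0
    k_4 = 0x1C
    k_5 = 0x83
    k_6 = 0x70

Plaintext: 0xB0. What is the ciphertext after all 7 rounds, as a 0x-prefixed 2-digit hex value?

s_0 = plaintext = 0xB0
s_1 = Round(s_0, k_0) = 0x42
s_2 = Round(s_1, k_1) = 0xD9
s_3 = Round(s_2, k_2) = 0x6F
s_4 = Round(s_3, k_3) = 0xD1
s_5 = Round(s_4, k_4) = 0x3C
s_6 = Round(s_5, k_5) = 0x5D
s_7 = Round(s_6, k_6) = 0xDC

0xDC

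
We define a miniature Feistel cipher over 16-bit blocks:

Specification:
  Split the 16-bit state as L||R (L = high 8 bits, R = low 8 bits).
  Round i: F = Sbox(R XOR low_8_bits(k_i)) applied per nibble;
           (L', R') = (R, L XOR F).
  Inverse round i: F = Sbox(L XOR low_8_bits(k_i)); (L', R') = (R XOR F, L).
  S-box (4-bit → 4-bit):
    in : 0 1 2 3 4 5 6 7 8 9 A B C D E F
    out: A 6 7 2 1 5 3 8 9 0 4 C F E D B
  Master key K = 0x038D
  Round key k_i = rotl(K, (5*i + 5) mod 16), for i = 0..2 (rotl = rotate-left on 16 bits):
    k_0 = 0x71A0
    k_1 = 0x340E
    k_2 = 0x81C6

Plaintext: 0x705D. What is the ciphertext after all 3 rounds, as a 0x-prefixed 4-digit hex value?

s_0 = plaintext = 0x705D
s_1 = Round(s_0, k_0) = 0x5DCE
s_2 = Round(s_1, k_1) = 0xCEA7
s_3 = Round(s_2, k_2) = 0xA7F8

0xA7F8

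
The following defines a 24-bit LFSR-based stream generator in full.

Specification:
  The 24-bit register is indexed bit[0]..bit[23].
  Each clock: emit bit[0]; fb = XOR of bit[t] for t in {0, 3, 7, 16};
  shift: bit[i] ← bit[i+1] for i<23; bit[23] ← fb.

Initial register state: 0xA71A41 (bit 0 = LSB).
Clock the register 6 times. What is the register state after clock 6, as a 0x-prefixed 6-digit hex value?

0x6A9C69

reg_0 = 0xA71A41
clock 1: out=1, reg = 0x538D20
clock 2: out=0, reg = 0xA9C690
clock 3: out=0, reg = 0x54E348
clock 4: out=0, reg = 0xAA71A4
clock 5: out=0, reg = 0xD538D2
clock 6: out=0, reg = 0x6A9C69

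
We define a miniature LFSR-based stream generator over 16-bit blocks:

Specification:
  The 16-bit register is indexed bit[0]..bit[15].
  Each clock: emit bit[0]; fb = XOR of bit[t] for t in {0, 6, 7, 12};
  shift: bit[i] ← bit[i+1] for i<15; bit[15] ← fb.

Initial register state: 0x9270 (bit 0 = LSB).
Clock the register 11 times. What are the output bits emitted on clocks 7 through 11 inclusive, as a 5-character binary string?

reg_0 = 0x9270
clock 1: out=0, reg = 0x4938
clock 2: out=0, reg = 0x249C
clock 3: out=0, reg = 0x924E
clock 4: out=0, reg = 0x4927
clock 5: out=1, reg = 0xA493
clock 6: out=1, reg = 0x5249
clock 7: out=1, reg = 0xA924
clock 8: out=0, reg = 0x5492
clock 9: out=0, reg = 0x2A49
clock 10: out=1, reg = 0x1524
clock 11: out=0, reg = 0x8A92

10010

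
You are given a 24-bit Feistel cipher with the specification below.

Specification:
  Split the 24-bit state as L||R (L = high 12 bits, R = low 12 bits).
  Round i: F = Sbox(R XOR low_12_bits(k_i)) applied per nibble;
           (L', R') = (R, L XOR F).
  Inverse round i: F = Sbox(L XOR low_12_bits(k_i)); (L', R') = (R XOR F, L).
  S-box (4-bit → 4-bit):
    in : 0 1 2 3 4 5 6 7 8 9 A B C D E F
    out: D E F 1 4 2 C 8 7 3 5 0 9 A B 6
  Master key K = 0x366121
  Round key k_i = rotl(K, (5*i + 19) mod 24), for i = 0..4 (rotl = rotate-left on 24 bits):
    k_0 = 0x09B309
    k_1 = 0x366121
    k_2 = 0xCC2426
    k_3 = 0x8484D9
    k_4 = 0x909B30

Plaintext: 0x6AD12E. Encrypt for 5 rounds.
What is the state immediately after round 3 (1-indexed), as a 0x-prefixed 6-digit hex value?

s_0 = plaintext = 0x6AD12E
s_1 = Round(s_0, k_0) = 0x12E955
s_2 = Round(s_1, k_1) = 0x9556AA
s_3 = Round(s_2, k_2) = 0x6AA62C
s_4 = Round(s_3, k_3) = 0x62C9C8
s_5 = Round(s_4, k_4) = 0x9C894B

0x6AA62C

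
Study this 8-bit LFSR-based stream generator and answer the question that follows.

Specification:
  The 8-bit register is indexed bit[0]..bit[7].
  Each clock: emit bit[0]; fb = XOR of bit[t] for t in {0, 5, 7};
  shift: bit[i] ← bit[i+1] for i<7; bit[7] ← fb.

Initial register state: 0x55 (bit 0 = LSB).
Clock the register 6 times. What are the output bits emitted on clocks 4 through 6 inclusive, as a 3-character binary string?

reg_0 = 0x55
clock 1: out=1, reg = 0xAA
clock 2: out=0, reg = 0x55
clock 3: out=1, reg = 0xAA
clock 4: out=0, reg = 0x55
clock 5: out=1, reg = 0xAA
clock 6: out=0, reg = 0x55

010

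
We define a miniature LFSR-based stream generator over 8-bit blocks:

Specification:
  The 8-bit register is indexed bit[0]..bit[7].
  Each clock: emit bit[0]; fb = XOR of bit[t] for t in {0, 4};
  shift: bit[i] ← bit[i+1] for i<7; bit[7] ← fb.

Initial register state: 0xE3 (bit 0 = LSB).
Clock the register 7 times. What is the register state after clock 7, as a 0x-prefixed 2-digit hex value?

reg_0 = 0xE3
clock 1: out=1, reg = 0xF1
clock 2: out=1, reg = 0x78
clock 3: out=0, reg = 0xBC
clock 4: out=0, reg = 0xDE
clock 5: out=0, reg = 0xEF
clock 6: out=1, reg = 0xF7
clock 7: out=1, reg = 0x7B

0x7B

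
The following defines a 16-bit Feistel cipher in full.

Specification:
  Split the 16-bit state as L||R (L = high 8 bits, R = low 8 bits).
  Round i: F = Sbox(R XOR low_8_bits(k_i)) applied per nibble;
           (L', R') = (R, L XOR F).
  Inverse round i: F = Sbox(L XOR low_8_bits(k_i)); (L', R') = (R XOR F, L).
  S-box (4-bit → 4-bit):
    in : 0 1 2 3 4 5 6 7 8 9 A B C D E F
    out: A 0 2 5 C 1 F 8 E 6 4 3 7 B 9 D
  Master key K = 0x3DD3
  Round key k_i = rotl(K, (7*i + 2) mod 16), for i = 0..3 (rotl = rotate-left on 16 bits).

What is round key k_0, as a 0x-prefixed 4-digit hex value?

K = 0x3DD3
k_0 = rotl(K, (7*0+2) mod 16) = rotl(K, 2) = 0xF74C

0xF74C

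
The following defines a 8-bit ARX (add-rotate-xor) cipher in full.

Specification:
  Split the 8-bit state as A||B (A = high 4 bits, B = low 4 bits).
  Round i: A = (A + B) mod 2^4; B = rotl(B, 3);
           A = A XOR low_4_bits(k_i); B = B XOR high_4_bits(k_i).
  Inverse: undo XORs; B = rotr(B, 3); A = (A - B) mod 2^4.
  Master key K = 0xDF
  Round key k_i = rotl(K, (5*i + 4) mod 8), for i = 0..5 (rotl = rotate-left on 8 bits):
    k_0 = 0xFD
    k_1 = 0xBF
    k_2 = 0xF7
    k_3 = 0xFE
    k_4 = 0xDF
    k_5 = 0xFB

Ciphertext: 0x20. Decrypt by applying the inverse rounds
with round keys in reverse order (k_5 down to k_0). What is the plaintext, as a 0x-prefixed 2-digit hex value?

s_0 = ciphertext = 0x20
s_1 = InvRound(s_0, k_5) = 0xAF
s_2 = InvRound(s_1, k_4) = 0x14
s_3 = InvRound(s_2, k_3) = 0x87
s_4 = InvRound(s_3, k_2) = 0xE1
s_5 = InvRound(s_4, k_1) = 0xC5
s_6 = InvRound(s_5, k_0) = 0xC5

0xC5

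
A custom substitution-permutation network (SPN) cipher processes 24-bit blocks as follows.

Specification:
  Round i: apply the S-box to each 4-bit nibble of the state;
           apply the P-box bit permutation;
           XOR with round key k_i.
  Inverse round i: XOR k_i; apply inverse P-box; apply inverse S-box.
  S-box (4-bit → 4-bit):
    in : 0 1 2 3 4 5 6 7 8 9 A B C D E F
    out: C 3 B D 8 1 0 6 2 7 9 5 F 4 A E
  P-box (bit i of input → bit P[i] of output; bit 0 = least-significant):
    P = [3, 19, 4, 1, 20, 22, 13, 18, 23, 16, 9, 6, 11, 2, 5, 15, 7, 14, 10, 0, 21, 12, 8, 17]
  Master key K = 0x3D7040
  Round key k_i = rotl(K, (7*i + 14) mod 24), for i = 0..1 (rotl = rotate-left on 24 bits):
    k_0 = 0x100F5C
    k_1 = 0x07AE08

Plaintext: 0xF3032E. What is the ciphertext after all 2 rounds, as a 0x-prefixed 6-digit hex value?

0x3CD73F

s_0 = plaintext = 0xF3032E
s_1 = Round(s_0, k_0) = 0xCE98BF
s_2 = Round(s_1, k_1) = 0x3CD73F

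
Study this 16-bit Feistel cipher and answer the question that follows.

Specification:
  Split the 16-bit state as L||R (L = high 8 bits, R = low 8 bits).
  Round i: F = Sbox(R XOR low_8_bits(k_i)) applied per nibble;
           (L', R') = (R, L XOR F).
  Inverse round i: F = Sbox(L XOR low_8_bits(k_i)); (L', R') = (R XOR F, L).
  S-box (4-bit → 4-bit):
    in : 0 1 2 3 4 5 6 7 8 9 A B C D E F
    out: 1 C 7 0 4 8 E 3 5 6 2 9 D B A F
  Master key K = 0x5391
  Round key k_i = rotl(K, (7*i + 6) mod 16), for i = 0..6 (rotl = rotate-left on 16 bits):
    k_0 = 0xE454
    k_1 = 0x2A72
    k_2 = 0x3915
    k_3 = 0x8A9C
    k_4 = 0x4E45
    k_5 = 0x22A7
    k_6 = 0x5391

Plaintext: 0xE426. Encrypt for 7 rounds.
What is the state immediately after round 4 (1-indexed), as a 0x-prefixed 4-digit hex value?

s_0 = plaintext = 0xE426
s_1 = Round(s_0, k_0) = 0x26D3
s_2 = Round(s_1, k_1) = 0xD30A
s_3 = Round(s_2, k_2) = 0x0A1C
s_4 = Round(s_3, k_3) = 0x1C5B
s_5 = Round(s_4, k_4) = 0x5BD6
s_6 = Round(s_5, k_5) = 0xD667
s_7 = Round(s_6, k_6) = 0x6728

0x1C5B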